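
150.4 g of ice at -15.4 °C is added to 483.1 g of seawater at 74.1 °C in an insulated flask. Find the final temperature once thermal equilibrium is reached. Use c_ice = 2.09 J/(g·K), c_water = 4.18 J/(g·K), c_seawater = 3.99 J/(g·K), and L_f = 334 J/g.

Net heat exchanged in the isolated system is zero:
warm ice to 0 °C: 150.4·2.09·(0 − (-15.4)) = 4840.8; latent heat to melt: 150.4·334 = 50234; warm the meltwater: 628.67 T; seawater: 1927.6(T − 74.1)
2556.2 T = 142833 − 55074 = 87758
T ≈ 34.33 °C — above 0 °C, consistent with complete melting.

T_f ≈ 34.3 °C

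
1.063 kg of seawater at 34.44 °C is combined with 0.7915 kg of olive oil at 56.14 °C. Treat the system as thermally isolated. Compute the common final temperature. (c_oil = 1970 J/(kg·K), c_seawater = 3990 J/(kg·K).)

T_f ≈ 40.3 °C

With ΣQ=0 the equilibrium temperature is the m·c-weighted mean:
T_f = (1559.3*56.14 + 4241.4*34.44) / (1559.3 + 4241.4)
    = 233609 / 5800.6 ≈ 40.27 °C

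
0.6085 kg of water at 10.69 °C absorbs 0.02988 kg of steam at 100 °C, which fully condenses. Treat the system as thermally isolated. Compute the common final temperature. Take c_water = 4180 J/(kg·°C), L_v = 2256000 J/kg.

Energy balance with sensible and latent terms:
steam→water at 100 °C releases m L_v = 0.02988·2256000 = 67409; condensed water 100 °C→T: 124.9(T − 100); original water: 2543.5(T − 10.69)
2668.4 T = 67409 + 12490 + 27190 = 107089
T ≈ 40.13 °C, under the boiling point, so the assumption holds.

T_f ≈ 40.1 °C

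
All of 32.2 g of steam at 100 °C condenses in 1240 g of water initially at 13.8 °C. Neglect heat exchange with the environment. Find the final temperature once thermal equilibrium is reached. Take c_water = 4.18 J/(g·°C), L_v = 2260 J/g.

T_f ≈ 29.7 °C

Energy balance with sensible and latent terms:
steam→water at 100 °C releases m L_v = 32.2×2260 = 72772
  condensate cools 100→T: 32.2×4.18×(T − 100) = 134.6(T − 100)
  original water: 5183.2(T − 13.8)
5317.8 T = 72772 + 13460 + 71528 = 157760
T ≈ 29.67 °C (< 100 °C, so full condensation is consistent).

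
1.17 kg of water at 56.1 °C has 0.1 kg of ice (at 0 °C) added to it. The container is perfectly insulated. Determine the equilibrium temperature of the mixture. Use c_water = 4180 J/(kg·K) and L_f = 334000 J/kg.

Taking heat into each body as positive, Σ m c ΔT = 0:
melt ice: 0.1·334000 = 33400; meltwater 0→T: 0.1·4180·T = 418 T; water: 4890.6(T − 56.1)
5308.6 T = 274363 − 33400 = 240963
T ≈ 45.39 °C (positive, so assuming full melt was valid).

T_f ≈ 45.4 °C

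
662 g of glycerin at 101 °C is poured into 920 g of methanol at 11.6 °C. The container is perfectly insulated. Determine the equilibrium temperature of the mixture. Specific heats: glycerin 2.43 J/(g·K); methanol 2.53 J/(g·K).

T_f ≈ 48.1 °C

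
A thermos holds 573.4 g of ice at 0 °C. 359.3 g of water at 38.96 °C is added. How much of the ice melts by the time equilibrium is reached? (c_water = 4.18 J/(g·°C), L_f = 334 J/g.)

m_melted ≈ 175 g

Cooling the water to 0 °C releases 359.3×4.18×38.96 = 58513 J.
Melting all 573.4 g of ice would need 573.4×334 = 191516 J.
That's not enough to melt it all — equilibrium is at 0 °C with ice remaining.
m_melt = 58513 / L_f = 175.2 g.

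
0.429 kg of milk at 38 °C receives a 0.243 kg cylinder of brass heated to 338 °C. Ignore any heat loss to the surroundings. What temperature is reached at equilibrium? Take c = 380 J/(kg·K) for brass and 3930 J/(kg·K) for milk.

T_f ≈ 53.6 °C

T_f = Σ m_i c_i T_i / Σ m_i c_i:
T_f = (92.34·338 + 1686·38) / (92.34 + 1686)
    = 95278 / 1778.3 ≈ 53.58 °C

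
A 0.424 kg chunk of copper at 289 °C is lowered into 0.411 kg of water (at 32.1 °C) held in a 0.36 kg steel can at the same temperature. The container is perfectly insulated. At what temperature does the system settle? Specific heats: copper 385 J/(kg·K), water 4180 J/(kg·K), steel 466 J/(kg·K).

T_f ≈ 52.6 °C

Let T be the final temperature. ΣQ_i = 0:
0.424*385*(T − 289) + 0.411*4180*(T − 32.1) + 0.36*466*(T − 32.1) = 0
163.24(T − 289) + 1718(T − 32.1) + 167.76(T − 32.1) = 0
2049 T = 107709
T ≈ 52.57 °C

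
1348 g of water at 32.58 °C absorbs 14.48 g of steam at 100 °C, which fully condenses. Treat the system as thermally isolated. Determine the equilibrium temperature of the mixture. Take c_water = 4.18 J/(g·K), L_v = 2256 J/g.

T_f ≈ 39.0 °C

Let T be the final temperature. ΣQ_i = 0:
latent heat released on condensation: 14.48·2256 = 32667; condensate cools 100→T: 14.48·4.18·(T − 100) = 60.53(T − 100); original water: 5634.6(T − 32.58)
5695.2 T = 32667 + 6052.6 + 183577 = 222296
T ≈ 39.03 °C, under the boiling point, so the assumption holds.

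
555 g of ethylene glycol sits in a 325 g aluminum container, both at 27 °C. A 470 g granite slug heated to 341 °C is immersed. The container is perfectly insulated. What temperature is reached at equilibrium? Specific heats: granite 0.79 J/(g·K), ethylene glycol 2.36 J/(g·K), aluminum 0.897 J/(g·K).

T_f ≈ 86.1 °C

Setting the total heat transfer to zero:
470·0.79·(T − 341) + 555·2.36·(T − 27) + 325·0.897·(T − 27) = 0
(371.3 + 1309.8 + 291.53) T = 371.3·341 + 1309.8·27 + 291.53·27
T ≈ 86.10 °C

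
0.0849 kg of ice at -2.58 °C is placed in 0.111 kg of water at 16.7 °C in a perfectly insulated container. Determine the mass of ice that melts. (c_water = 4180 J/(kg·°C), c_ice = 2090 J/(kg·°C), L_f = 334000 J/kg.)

m_melted ≈ 0.0218 kg

Water can give up m c ΔT = 0.111·4180·16.7 = 7748.5 J before reaching 0 °C.
Warming the ice to 0 °C takes 0.0849·2090·2.58 = 457.8 J, leaving 7290.7 J for melting.
Fully melting the ice requires m_ice L_f = 0.0849·334000 = 28357 J.
7290.7 J < 28357 J, so only part of the ice melts and the system sits at 0 °C.
m_melt = 7290.7 / L_f = 0.02183 kg.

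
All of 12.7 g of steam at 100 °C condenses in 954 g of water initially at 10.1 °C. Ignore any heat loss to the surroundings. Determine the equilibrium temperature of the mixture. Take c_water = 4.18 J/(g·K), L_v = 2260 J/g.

Energy conservation, ΣQ = 0:
latent heat released on condensation: 12.7×2260 = 28702
  condensed water 100 °C→T: 53.09(T − 100)
  water warms: 954×4.18×(T − 10.1) = 3987.7(T − 10.1)
4040.8 T = 28702 + 5308.6 + 40276 = 74287
T ≈ 18.38 °C — below 100 °C, confirming all the steam condensed.

T_f ≈ 18.4 °C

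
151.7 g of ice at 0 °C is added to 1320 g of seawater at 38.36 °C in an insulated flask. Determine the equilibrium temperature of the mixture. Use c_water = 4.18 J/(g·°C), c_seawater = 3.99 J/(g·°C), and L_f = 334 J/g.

T_f ≈ 25.7 °C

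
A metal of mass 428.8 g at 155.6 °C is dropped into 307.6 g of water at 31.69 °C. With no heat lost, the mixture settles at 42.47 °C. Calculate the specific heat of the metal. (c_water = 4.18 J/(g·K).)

Net heat exchanged in the isolated system is zero:
428.8·c·(42.47 − 155.6) + 307.6·4.18·(42.47 − 31.69) = 0
-48510 c = -13861
c = -13861/-48510 ≈ 0.2857 J/(g·K)

c ≈ 0.286 J/(g·K)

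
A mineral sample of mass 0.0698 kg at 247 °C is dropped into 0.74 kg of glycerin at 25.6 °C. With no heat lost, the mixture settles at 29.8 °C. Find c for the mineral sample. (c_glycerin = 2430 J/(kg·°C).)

Heat gained plus heat lost sum to zero:
0.0698×c×(29.8 − 247) + 0.74×2430×(29.8 − 25.6) = 0
-15.16 c = -7552.4
c = -7552.4/-15.16 ≈ 498.2 J/(kg·°C)

c ≈ 498 J/(kg·°C)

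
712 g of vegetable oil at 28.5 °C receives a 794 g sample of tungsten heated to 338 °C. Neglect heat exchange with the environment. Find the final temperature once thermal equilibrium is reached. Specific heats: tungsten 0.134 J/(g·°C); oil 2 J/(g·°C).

T_f ≈ 50.0 °C

With ΣQ=0 the equilibrium temperature is the m·c-weighted mean:
T_f = (106.4*338 + 1424*28.5) / (106.4 + 1424)
    = 76546 / 1530.4 ≈ 50.02 °C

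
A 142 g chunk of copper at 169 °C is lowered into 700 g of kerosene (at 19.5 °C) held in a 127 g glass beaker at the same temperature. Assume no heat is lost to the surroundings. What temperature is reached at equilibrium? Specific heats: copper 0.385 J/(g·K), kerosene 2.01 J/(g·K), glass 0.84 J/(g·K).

T_f ≈ 24.7 °C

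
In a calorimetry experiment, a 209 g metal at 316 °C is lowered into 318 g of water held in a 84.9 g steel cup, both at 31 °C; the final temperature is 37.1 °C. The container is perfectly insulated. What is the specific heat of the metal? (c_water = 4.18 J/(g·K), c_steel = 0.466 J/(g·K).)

c ≈ 0.143 J/(g·K)

Conservation of energy gives ΣQ = 0:
209·c·(37.1 − 316) + 318·4.18·(37.1 − 31) + 84.9·0.466·(37.1 − 31) = 0
-58290 c = -8349.7
c = -8349.7/-58290 ≈ 0.1432 J/(g·K)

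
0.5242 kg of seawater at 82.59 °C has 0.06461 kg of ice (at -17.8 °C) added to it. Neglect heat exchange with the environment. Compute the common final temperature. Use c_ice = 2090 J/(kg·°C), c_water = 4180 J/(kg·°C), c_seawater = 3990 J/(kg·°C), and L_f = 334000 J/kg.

T_f ≈ 63.0 °C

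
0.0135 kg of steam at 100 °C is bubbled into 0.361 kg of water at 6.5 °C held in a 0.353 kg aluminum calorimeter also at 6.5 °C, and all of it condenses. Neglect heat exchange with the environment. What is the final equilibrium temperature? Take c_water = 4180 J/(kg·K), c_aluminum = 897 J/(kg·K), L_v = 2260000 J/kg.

Sum of m c ΔT and latent-heat terms is zero:
latent heat released on condensation: 0.0135·2260000 = 30510
  condensate cools 100→T: 0.0135·4180·(T − 100) = 56.43(T − 100)
  original water: 1509(T − 6.5)
  aluminum cup: 0.353·897·(T − 6.5) = 316.64(T − 6.5)
1882.1 T = 30510 + 5643 + 11867 = 48020
T ≈ 25.51 °C (< 100 °C, so full condensation is consistent).

T_f ≈ 25.5 °C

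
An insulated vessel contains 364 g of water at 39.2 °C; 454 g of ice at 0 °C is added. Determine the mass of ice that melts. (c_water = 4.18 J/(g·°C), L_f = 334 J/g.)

Heat available from the water dropping to 0 °C: 364·4.18·39.2 = 59644 J.
Melting all 454 g of ice would need 454·334 = 151636 J.
59644 J < 151636 J, so only part of the ice melts and the system sits at 0 °C.
m_melt = 59644 / L_f = 178.6 g.

m_melted ≈ 179 g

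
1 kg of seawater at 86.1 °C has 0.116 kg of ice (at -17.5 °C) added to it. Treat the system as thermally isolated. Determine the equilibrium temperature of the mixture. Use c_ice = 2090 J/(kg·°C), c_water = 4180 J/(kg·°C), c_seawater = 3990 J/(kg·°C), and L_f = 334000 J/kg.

Heat gained plus heat lost sum to zero:
ice -17.5→0 °C: 0.116×2090×17.5 = 4242.7; melt ice: 0.116×334000 = 38744; warm the meltwater: 484.88 T; seawater cools: 1×3990×(T − 86.1) = 3990(T − 86.1)
4474.9 T = 343539 − 42987 = 300552
T ≈ 67.16 °C (positive, so assuming full melt was valid).

T_f ≈ 67.2 °C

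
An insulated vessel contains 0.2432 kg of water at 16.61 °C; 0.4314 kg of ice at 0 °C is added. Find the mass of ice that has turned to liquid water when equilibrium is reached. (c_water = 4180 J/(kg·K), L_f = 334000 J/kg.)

m_melted ≈ 0.0506 kg

Water can give up m c ΔT = 0.2432·4180·16.61 = 16885 J before reaching 0 °C.
Melting all 0.4314 kg of ice would need 0.4314·334000 = 144088 J.
16885 J < 144088 J, so only part of the ice melts and the system sits at 0 °C.
m_melt = 16885 / L_f = 0.05055 kg.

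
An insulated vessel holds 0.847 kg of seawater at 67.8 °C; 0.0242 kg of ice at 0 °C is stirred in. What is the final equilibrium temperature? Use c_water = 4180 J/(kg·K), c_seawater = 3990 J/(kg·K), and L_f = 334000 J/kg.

T_f ≈ 63.5 °C

Sum of m c ΔT and latent-heat terms is zero:
fusion: m_ice L_f = 0.0242·334000 = 8082.8; meltwater 0→T: 0.0242·4180·T = 101.16 T; seawater: 3379.5(T − 67.8)
3480.7 T = 229132 − 8082.8 = 221049
T ≈ 63.51 °C — above 0 °C, consistent with complete melting.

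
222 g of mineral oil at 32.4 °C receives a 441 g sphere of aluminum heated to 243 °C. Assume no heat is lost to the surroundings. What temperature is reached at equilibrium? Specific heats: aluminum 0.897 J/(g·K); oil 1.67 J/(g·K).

Let T be the final temperature. ΣQ_i = 0:
441×0.897×(T − 243) + 222×1.67×(T − 32.4) = 0
395.58(T − 243) + 370.74(T − 32.4) = 0
(395.58 + 370.74) T = 395.58×243 + 370.74×32.4
T = 108137 / 766.32 = 141 °C

T_f ≈ 141.1 °C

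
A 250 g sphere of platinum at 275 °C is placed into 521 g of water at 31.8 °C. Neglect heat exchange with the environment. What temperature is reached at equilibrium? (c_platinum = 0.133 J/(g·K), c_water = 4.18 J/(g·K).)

T_f ≈ 35.5 °C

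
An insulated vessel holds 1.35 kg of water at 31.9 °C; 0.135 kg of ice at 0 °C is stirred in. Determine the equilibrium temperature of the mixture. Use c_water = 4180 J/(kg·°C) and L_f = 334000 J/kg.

T_f ≈ 21.7 °C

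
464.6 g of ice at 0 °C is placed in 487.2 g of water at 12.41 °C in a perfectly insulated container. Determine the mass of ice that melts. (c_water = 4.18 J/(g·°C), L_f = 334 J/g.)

Cooling the water to 0 °C releases 487.2·4.18·12.41 = 25273 J.
To melt every bit of ice: 464.6·334 = 155176 J.
Since 25273 < 155176 J, not all the ice melts; equilibrium is at 0 °C.
m_melt = 25273 / L_f = 75.67 g.

m_melted ≈ 75.7 g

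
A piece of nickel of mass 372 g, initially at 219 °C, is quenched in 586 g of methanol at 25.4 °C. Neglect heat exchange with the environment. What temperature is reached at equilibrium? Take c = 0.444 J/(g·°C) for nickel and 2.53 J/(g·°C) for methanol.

T_f ≈ 44.8 °C

Setting the total heat transfer to zero:
372·0.444·(T − 219) + 586·2.53·(T − 25.4) = 0
165.17(T − 219) + 1482.6(T − 25.4) = 0
1647.7 T = 73829
T ≈ 44.81 °C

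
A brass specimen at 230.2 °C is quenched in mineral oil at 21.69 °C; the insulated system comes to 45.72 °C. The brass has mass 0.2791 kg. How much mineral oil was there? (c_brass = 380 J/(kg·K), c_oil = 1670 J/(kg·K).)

Heat lost by the brass = heat gained by the oil:
0.2791×380×(230.2 − 45.72) = m×1670×(45.72 − 21.69)
40130 m = 19566  ⇒  m ≈ 0.4876 kg

m ≈ 0.488 kg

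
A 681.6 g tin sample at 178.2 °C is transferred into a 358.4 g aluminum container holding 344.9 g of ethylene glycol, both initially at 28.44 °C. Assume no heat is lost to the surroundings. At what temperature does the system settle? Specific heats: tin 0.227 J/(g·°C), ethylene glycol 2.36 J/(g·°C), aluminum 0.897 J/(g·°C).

T_f ≈ 46.4 °C

Net heat exchanged in the isolated system is zero:
681.6·0.227·(T − 178.2) + 344.9·2.36·(T − 28.44) + 358.4·0.897·(T − 28.44) = 0
154.72(T − 178.2) + 813.96(T − 28.44) + 321.48(T − 28.44) = 0
(154.72 + 813.96 + 321.48) T = 154.72·178.2 + 813.96·28.44 + 321.48·28.44
T = 59864/1290.2 ≈ 46.40 °C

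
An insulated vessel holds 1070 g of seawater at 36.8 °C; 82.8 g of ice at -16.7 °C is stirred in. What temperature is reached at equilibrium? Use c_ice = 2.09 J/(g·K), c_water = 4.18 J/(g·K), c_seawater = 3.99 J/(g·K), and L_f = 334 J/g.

T_f ≈ 27.4 °C

Taking heat into each body as positive, Σ m c ΔT = 0:
warm ice to 0 °C: 82.8×2.09×(0 − (-16.7)) = 2890
  latent heat to melt: 82.8×334 = 27655
  meltwater 0→T: 82.8×4.18×T = 346.1 T
  seawater cools: 1070×3.99×(T − 36.8) = 4269.3(T − 36.8)
4615.4 T = 157110 − 30545 = 126565
T ≈ 27.42 °C. Since T > 0 °C, the all-ice-melts assumption holds.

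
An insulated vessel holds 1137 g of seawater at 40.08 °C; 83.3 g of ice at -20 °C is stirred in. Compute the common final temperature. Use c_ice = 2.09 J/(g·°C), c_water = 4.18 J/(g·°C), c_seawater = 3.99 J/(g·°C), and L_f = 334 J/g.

T_f ≈ 30.8 °C

Taking heat into each body as positive, Σ m c ΔT = 0:
warm ice to 0 °C: 83.3·2.09·(0 − (-20)) = 3481.9
  melt ice: 83.3·334 = 27822
  warm the meltwater: 348.19 T
  seawater: 4536.6(T − 40.08)
4884.8 T = 181828 − 31304 = 150524
T ≈ 30.81 °C — above 0 °C, consistent with complete melting.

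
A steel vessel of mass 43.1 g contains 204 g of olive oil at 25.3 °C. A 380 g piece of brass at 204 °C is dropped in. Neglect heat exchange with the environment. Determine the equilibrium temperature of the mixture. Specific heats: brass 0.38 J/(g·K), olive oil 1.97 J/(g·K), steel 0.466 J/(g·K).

T_f ≈ 70.9 °C

Conservation of energy gives ΣQ = 0:
380×0.38×(T − 204) + 204×1.97×(T − 25.3) + 43.1×0.466×(T − 25.3) = 0
(144.4 + 401.88 + 20.08) T = 144.4×204 + 401.88×25.3 + 20.08×25.3
T = 40133/566.36 ≈ 70.86 °C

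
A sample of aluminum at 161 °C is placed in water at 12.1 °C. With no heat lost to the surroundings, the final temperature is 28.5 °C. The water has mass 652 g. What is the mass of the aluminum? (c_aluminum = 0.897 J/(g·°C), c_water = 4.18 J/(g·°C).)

Heat lost by the aluminum = heat gained by the water:
m·0.897·(161 − 28.5) = 652·4.18·(28.5 − 12.1)
118.85 m = 44696  ⇒  m ≈ 376.1 g

m ≈ 376 g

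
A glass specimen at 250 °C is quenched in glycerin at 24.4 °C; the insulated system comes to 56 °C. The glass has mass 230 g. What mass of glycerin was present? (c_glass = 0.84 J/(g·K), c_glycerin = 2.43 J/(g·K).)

m ≈ 488 g

Heat gained plus heat lost sum to zero:
230·0.84·(56 − 250) + m·2.43·(56 − 24.4) = 0
76.79 m = 37481
m = 37481/76.79 ≈ 488.1 g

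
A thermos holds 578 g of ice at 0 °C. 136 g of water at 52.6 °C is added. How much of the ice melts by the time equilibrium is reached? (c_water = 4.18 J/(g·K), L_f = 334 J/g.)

m_melted ≈ 89.5 g

Cooling the water to 0 °C releases 136·4.18·52.6 = 29902 J.
To melt every bit of ice: 578·334 = 193052 J.
Since 29902 < 193052 J, not all the ice melts; equilibrium is at 0 °C.
Mass melted = 29902/334 ≈ 89.53 g.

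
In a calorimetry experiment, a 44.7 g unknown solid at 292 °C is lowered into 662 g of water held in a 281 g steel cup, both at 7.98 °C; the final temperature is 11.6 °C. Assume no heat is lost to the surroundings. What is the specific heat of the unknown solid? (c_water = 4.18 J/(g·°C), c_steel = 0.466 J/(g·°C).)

c ≈ 0.837 J/(g·°C)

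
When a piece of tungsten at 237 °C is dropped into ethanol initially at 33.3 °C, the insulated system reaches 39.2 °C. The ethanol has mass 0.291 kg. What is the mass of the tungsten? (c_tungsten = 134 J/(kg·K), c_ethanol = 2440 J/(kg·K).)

Energy conservation, ΣQ = 0:
m·134·(39.2 − 237) + 0.291·2440·(39.2 − 33.3) = 0
-26505 m = -4189.2
m = -4189.2/-26505 ≈ 0.1581 kg

m ≈ 0.158 kg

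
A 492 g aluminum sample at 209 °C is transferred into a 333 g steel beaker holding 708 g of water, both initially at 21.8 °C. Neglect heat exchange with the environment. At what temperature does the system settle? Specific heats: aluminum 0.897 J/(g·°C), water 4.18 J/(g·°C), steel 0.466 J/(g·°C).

Conservation of energy gives ΣQ = 0:
492*0.897*(T − 209) + 708*4.18*(T − 21.8) + 333*0.466*(T − 21.8) = 0
441.32(T − 209) + 2959.4(T − 21.8) + 155.18(T − 21.8) = 0
(441.32 + 2959.4 + 155.18) T = 441.32*209 + 2959.4*21.8 + 155.18*21.8
T ≈ 45.03 °C

T_f ≈ 45.0 °C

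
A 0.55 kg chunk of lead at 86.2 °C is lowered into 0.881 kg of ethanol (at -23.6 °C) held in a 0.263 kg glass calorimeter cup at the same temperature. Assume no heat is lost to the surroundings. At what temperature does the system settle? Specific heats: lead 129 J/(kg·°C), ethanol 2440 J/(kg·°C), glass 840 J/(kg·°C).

T_f ≈ -20.4 °C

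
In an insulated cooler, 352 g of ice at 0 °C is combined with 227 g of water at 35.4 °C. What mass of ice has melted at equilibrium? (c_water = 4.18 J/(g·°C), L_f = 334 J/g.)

Heat available from the water dropping to 0 °C: 227·4.18·35.4 = 33590 J.
To melt every bit of ice: 352·334 = 117568 J.
33590 J < 117568 J, so only part of the ice melts and the system sits at 0 °C.
m_melted·334 = 33590  ⇒  m_melted ≈ 100.6 g.

m_melted ≈ 101 g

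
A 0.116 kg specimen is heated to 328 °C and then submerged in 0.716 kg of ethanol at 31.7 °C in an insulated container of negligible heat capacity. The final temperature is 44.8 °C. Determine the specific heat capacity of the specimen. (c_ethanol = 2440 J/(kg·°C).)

c ≈ 697 J/(kg·°C)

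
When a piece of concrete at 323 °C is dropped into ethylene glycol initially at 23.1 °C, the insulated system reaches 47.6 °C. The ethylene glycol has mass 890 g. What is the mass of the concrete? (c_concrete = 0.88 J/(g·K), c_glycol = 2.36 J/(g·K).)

m ≈ 212 g

Conservation of energy gives ΣQ = 0:
m×0.88×(47.6 − 323) + 890×2.36×(47.6 − 23.1) = 0
-242.35 m = -51460
m = -51460/-242.35 ≈ 212.3 g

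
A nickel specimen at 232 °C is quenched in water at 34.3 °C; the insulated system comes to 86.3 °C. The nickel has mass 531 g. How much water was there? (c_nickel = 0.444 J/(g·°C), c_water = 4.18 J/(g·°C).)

m ≈ 158 g

Net heat exchanged in the isolated system is zero:
531×0.444×(86.3 − 232) + m×4.18×(86.3 − 34.3) = 0
217.36 m = 34351
m = 34351/217.36 ≈ 158 g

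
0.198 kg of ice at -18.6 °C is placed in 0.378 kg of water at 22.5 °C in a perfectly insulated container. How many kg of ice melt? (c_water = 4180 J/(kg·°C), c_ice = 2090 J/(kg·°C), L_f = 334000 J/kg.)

Heat available from the water dropping to 0 °C: 0.378×4180×22.5 = 35551 J.
Warming the ice to 0 °C takes 0.198×2090×18.6 = 7697.1 J, leaving 27854 J for melting.
Melting all 0.198 kg of ice would need 0.198×334000 = 66132 J.
Since 27854 < 66132 J, not all the ice melts; equilibrium is at 0 °C.
m_melt = 27854 / L_f = 0.08339 kg.

m_melted ≈ 0.0834 kg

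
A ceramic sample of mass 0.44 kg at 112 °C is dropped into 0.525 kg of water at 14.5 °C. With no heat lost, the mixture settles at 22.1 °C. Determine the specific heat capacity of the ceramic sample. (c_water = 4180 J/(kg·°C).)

c ≈ 422 J/(kg·°C)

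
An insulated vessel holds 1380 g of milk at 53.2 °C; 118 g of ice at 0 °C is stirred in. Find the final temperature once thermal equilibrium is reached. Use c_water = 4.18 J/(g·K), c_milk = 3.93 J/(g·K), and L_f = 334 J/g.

T_f ≈ 42.1 °C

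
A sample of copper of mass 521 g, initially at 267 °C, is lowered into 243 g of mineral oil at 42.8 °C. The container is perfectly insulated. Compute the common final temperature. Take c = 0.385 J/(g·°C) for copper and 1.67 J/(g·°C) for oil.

T_f ≈ 117.0 °C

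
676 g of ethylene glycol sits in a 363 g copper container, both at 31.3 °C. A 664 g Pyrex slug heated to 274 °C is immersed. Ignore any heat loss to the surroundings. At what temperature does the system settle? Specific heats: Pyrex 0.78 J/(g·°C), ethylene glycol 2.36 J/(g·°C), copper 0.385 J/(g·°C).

T_f ≈ 87.1 °C

Setting the total heat transfer to zero:
664*0.78*(T − 274) + 676*2.36*(T − 31.3) + 363*0.385*(T − 31.3) = 0
2253 T = 196219
T ≈ 87.09 °C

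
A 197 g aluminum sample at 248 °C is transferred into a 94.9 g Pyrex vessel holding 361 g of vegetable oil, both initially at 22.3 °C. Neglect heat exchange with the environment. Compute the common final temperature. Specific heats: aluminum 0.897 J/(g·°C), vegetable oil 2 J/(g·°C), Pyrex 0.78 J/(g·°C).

Heat gained plus heat lost sum to zero:
197*0.897*(T − 248) + 361*2*(T − 22.3) + 94.9*0.78*(T − 22.3) = 0
(176.71 + 722 + 74.02) T = 176.71*248 + 722*22.3 + 74.02*22.3
T = 61575/972.73 ≈ 63.30 °C

T_f ≈ 63.3 °C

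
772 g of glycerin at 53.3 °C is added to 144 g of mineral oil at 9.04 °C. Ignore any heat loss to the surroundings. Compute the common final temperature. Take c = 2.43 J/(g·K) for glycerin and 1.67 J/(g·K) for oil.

Net heat exchanged in the isolated system is zero:
772*2.43*(T − 53.3) + 144*1.67*(T − 9.04) = 0
1876(T − 53.3) + 240.48(T − 9.04) = 0
2116.4 T = 102163
T ≈ 48.27 °C

T_f ≈ 48.3 °C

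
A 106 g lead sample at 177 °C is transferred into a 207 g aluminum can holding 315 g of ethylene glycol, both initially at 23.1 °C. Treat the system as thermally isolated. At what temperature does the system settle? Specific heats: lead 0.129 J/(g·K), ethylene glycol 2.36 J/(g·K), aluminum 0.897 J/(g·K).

T_f ≈ 25.3 °C

Heat gained plus heat lost sum to zero:
106·0.129·(T − 177) + 315·2.36·(T − 23.1) + 207·0.897·(T − 23.1) = 0
(13.67 + 743.4 + 185.68) T = 13.67·177 + 743.4·23.1 + 185.68·23.1
T = 23882 / 942.75 = 25.3 °C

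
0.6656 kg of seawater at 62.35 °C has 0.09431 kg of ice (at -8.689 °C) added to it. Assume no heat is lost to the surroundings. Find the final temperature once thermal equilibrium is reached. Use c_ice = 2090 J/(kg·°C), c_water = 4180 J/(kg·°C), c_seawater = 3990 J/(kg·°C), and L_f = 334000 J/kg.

T_f ≈ 43.4 °C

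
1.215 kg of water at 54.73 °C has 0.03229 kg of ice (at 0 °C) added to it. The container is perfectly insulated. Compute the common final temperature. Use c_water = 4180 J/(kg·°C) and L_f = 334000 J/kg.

T_f ≈ 51.2 °C

Setting the total heat transfer to zero:
melt ice: 0.03229·334000 = 10785
  meltwater 0→T: 0.03229·4180·T = 134.97 T
  water: 5078.7(T − 54.73)
5213.7 T = 277957 − 10785 = 267172
T ≈ 51.24 °C (positive, so assuming full melt was valid).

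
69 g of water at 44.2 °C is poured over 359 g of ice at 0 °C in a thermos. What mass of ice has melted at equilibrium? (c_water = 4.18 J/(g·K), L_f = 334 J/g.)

m_melted ≈ 38.2 g

Cooling the water to 0 °C releases 69·4.18·44.2 = 12748 J.
To melt every bit of ice: 359·334 = 119906 J.
That's not enough to melt it all — equilibrium is at 0 °C with ice remaining.
m_melt = 12748 / L_f = 38.17 g.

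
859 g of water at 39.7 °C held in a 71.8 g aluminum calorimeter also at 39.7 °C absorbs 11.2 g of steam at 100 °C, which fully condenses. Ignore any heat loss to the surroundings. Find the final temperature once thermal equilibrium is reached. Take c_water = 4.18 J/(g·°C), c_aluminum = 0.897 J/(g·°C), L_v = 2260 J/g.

Taking heat into each body as positive, Σ m c ΔT = 0:
latent heat released on condensation: 11.2·2260 = 25312; condensate cools 100→T: 11.2·4.18·(T − 100) = 46.82(T − 100); water warms: 859·4.18·(T − 39.7) = 3590.6(T − 39.7); cup: 64.4(T − 39.7)
3701.8 T = 25312 + 4681.6 + 145104 = 175098
T ≈ 47.30 °C (< 100 °C, so full condensation is consistent).

T_f ≈ 47.3 °C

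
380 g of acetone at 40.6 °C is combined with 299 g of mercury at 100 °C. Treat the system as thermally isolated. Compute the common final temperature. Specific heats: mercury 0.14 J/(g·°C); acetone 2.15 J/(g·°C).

Energy conservation, ΣQ = 0:
299·0.14·(T − 100) + 380·2.15·(T − 40.6) = 0
858.86 T = 37356
T = 37356 / 858.86 = 43.5 °C

T_f ≈ 43.5 °C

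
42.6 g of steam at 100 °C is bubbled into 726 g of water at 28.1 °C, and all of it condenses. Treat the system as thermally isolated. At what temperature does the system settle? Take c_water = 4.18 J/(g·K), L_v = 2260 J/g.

T_f ≈ 62.1 °C

Energy balance with sensible and latent terms:
steam→water at 100 °C releases m L_v = 42.6·2260 = 96276
  condensate cools 100→T: 42.6·4.18·(T − 100) = 178.07(T − 100)
  water warms: 726·4.18·(T − 28.1) = 3034.7(T − 28.1)
3212.7 T = 96276 + 17807 + 85275 = 199357
T ≈ 62.05 °C, under the boiling point, so the assumption holds.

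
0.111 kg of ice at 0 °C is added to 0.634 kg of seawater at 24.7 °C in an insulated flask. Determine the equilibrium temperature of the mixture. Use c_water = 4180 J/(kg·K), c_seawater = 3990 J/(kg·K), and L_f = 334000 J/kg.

T_f ≈ 8.5 °C

Heat gained plus heat lost sum to zero:
melt ice: 0.111×334000 = 37074
  meltwater 0→T: 0.111×4180×T = 463.98 T
  seawater: 2529.7(T − 24.7)
2993.6 T = 62483 − 37074 = 25409
T ≈ 8.49 °C (positive, so assuming full melt was valid).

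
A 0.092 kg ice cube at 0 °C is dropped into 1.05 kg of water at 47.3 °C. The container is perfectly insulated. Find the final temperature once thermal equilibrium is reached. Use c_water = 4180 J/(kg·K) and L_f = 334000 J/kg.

T_f ≈ 37.1 °C

Taking heat into each body as positive, Σ m c ΔT = 0:
melt ice: 0.092·334000 = 30728
  warm the meltwater: 384.56 T
  water cools: 1.05·4180·(T − 47.3) = 4389(T − 47.3)
4773.6 T = 207600 − 30728 = 176872
T ≈ 37.05 °C — above 0 °C, consistent with complete melting.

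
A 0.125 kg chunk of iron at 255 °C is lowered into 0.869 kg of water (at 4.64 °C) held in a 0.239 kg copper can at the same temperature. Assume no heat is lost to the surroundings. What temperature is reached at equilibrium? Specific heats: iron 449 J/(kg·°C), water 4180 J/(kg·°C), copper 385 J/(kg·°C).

T_f ≈ 8.4 °C

With ΣQ=0 the equilibrium temperature is the m·c-weighted mean:
T_f = (56.12·255 + 3632.4·4.64 + 92.02·4.64) / (56.12 + 3632.4 + 92.02)
    = 31593 / 3780.6 ≈ 8.36 °C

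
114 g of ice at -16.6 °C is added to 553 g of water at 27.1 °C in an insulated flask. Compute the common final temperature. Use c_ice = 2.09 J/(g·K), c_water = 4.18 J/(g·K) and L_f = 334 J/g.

T_f ≈ 7.4 °C

Heat gained plus heat lost sum to zero:
warm ice to 0 °C: 114·2.09·(0 − (-16.6)) = 3955.1; latent heat to melt: 114·334 = 38076; meltwater 0→T: 114·4.18·T = 476.52 T; water: 2311.5(T − 27.1)
2788.1 T = 62643 − 42031 = 20612
T ≈ 7.39 °C. Since T > 0 °C, the all-ice-melts assumption holds.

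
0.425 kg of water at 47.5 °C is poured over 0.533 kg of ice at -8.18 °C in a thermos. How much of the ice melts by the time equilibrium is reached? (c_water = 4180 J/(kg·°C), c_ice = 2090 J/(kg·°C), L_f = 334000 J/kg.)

m_melted ≈ 0.225 kg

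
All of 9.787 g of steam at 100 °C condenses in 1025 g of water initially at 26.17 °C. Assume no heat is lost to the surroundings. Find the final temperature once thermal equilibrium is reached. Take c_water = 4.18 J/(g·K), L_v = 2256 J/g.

T_f ≈ 32.0 °C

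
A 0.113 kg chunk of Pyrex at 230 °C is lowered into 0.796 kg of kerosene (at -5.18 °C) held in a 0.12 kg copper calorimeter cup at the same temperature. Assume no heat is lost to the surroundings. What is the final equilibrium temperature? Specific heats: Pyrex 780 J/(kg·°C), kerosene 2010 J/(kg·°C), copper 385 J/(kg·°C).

Conservation of energy gives ΣQ = 0:
0.113*780*(T − 230) + 0.796*2010*(T − (-5.18)) + 0.12*385*(T − (-5.18)) = 0
88.14(T − 230) + 1600(T − (-5.18)) + 46.2(T − (-5.18)) = 0
(88.14 + 1600 + 46.2) T = 88.14*230 + 1600*(-5.18) + 46.2*(-5.18)
T = 11745 / 1734.3 = 6.77 °C

T_f ≈ 6.8 °C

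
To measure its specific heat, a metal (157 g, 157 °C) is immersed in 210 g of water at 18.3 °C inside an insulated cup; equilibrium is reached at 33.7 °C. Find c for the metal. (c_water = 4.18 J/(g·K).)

c ≈ 0.698 J/(g·K)

Heat lost by the metal = heat gained by the water:
157·c·(157 − 33.7) = 210·4.18·(33.7 − 18.3)
19358 c = 13518  ⇒  c ≈ 0.6983 J/(g·K)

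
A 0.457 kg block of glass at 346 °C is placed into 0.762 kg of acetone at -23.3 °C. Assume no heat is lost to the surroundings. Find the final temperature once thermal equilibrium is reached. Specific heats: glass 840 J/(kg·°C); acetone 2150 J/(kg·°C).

Net heat exchanged in the isolated system is zero:
0.457×840×(T − 346) + 0.762×2150×(T − (-23.3)) = 0
383.88(T − 346) + 1638.3(T − (-23.3)) = 0
(383.88 + 1638.3) T = 383.88×346 + 1638.3×(-23.3)
T = 94650/2022.2 ≈ 46.81 °C

T_f ≈ 46.8 °C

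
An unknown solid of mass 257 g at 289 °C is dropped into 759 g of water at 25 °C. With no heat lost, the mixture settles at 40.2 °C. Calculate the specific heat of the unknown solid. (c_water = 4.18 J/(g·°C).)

Let T be the final temperature. ΣQ_i = 0:
257×c×(40.2 − 289) + 759×4.18×(40.2 − 25) = 0
-63942 c = -48224
c = -48224/-63942 ≈ 0.7542 J/(g·°C)

c ≈ 0.754 J/(g·°C)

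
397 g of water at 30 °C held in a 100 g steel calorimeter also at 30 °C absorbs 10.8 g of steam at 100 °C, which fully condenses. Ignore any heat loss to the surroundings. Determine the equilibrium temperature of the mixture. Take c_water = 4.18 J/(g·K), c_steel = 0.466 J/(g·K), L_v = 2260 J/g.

T_f ≈ 45.7 °C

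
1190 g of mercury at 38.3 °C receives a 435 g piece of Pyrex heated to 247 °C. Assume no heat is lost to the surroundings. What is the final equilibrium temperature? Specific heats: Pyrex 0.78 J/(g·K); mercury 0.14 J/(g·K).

Conservation of energy gives ΣQ = 0:
435·0.78·(T − 247) + 1190·0.14·(T − 38.3) = 0
339.3(T − 247) + 166.6(T − 38.3) = 0
(339.3 + 166.6) T = 339.3·247 + 166.6·38.3
T ≈ 178.27 °C

T_f ≈ 178.3 °C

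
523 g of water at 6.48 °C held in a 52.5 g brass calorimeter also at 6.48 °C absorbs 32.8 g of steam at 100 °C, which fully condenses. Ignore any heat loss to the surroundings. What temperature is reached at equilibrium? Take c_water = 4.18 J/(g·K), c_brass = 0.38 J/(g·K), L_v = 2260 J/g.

T_f ≈ 43.6 °C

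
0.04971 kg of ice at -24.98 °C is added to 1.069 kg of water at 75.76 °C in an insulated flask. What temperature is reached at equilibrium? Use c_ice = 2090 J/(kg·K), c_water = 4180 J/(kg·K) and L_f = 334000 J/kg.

T_f ≈ 68.3 °C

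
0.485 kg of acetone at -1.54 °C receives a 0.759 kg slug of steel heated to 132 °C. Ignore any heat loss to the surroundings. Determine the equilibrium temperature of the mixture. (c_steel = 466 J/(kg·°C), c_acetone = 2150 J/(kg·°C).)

Let T be the final temperature. ΣQ_i = 0:
0.759·466·(T − 132) + 0.485·2150·(T − (-1.54)) = 0
1396.4 T = 45082
T = 45082 / 1396.4 = 32.3 °C

T_f ≈ 32.3 °C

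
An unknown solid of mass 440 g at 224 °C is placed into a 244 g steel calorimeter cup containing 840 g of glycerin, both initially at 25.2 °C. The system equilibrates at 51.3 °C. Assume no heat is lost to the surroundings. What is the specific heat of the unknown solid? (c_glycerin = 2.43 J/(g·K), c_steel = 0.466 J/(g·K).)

Setting the total heat transfer to zero:
440·c·(51.3 − 224) + 840·2.43·(51.3 − 25.2) + 244·0.466·(51.3 − 25.2) = 0
-75988 c = -56243
c = -56243/-75988 ≈ 0.7402 J/(g·K)

c ≈ 0.74 J/(g·K)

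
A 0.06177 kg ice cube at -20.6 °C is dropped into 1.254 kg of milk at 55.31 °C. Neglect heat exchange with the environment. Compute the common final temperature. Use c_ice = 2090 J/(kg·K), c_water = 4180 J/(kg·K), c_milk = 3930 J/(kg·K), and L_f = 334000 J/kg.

T_f ≈ 48.1 °C

Energy balance with sensible and latent terms:
ice -20.6→0 °C: 0.06177×2090×20.6 = 2659.4
  melt ice: 0.06177×334000 = 20631
  warm the meltwater: 258.2 T
  milk cools: 1.254×3930×(T − 55.31) = 4928.2(T − 55.31)
5186.4 T = 272580 − 23291 = 249289
T ≈ 48.07 °C — above 0 °C, consistent with complete melting.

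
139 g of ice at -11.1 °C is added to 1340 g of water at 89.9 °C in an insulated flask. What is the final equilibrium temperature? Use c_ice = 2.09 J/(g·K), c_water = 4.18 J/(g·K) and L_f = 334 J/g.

T_f ≈ 73.4 °C

Heat gained plus heat lost sum to zero:
warm ice to 0 °C: 139×2.09×(0 − (-11.1)) = 3224.7; fusion: m_ice L_f = 139×334 = 46426; meltwater 0→T: 139×4.18×T = 581.02 T; water cools: 1340×4.18×(T − 89.9) = 5601.2(T − 89.9)
6182.2 T = 503548 − 49651 = 453897
T ≈ 73.42 °C. Since T > 0 °C, the all-ice-melts assumption holds.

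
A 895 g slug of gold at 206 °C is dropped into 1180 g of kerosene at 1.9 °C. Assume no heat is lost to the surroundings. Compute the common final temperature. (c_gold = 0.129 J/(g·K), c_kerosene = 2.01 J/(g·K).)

Net heat exchanged in the isolated system is zero:
895*0.129*(T − 206) + 1180*2.01*(T − 1.9) = 0
(115.45 + 2371.8) T = 115.45*206 + 2371.8*1.9
T = 28290/2487.3 ≈ 11.37 °C

T_f ≈ 11.4 °C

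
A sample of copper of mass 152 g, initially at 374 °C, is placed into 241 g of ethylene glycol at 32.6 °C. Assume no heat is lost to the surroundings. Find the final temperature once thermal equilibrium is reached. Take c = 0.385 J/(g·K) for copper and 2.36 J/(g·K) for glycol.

T_f ≈ 64.4 °C

T_f = Σ m_i c_i T_i / Σ m_i c_i:
T_f = (58.52·374 + 568.76·32.6) / (58.52 + 568.76)
    = 40428 / 627.28 ≈ 64.45 °C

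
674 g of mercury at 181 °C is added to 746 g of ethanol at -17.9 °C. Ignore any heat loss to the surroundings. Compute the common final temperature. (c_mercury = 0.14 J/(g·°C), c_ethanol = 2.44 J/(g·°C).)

Heat lost by the mercury equals heat gained by the ethanol:
674*0.14*(181 − T) = 746*2.44*(T − (-17.9))
94.36(181 − T) = 1820.2(T − (-17.9))
1914.6 T = -15503  ⇒  T ≈ -8.10 °C

T_f ≈ -8.1 °C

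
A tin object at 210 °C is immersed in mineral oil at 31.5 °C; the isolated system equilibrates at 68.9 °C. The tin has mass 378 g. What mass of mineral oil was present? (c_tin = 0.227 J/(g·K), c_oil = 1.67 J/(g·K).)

|Q_tin| = |Q_oil|:
378×0.227×(210 − 68.9) = m×1.67×(68.9 − 31.5)
62.46 m = 12107  ⇒  m ≈ 193.8 g

m ≈ 194 g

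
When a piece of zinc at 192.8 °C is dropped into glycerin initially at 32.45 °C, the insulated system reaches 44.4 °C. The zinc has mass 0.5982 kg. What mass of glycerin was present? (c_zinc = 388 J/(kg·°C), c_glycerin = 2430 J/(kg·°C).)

m ≈ 1.19 kg

|Q_zinc| = |Q_glycerin|:
0.5982·388·(192.8 − 44.4) = m·2430·(44.4 − 32.45)
29038 m = 34444  ⇒  m ≈ 1.186 kg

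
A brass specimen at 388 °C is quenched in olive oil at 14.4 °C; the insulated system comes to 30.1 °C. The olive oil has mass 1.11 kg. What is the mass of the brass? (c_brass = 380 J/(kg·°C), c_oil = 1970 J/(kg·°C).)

Heat lost by the brass = heat gained by the oil:
m×380×(388 − 30.1) = 1.11×1970×(30.1 − 14.4)
136002 m = 34331  ⇒  m ≈ 0.2524 kg

m ≈ 0.252 kg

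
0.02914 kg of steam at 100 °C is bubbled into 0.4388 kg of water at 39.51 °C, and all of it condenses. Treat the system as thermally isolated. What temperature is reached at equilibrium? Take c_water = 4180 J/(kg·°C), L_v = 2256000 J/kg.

T_f ≈ 76.9 °C

Energy conservation, ΣQ = 0:
latent heat released on condensation: 0.02914·2256000 = 65740
  condensed water 100 °C→T: 121.81(T − 100)
  water warms: 0.4388·4180·(T − 39.51) = 1834.2(T − 39.51)
1956 T = 65740 + 12181 + 72469 = 150389
T ≈ 76.89 °C (< 100 °C, so full condensation is consistent).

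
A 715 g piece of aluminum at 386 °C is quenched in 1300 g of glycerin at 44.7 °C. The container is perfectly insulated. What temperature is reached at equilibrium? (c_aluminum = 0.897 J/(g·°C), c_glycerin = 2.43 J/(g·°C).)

T_f ≈ 102.3 °C

With ΣQ=0 the equilibrium temperature is the m·c-weighted mean:
T_f = (641.36×386 + 3159×44.7) / (641.36 + 3159)
    = 388770 / 3800.4 ≈ 102.30 °C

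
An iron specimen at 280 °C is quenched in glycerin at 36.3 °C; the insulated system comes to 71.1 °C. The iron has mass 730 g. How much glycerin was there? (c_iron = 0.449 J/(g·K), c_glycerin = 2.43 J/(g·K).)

m ≈ 810 g

Net heat exchanged in the isolated system is zero:
730·0.449·(71.1 − 280) + m·2.43·(71.1 − 36.3) = 0
84.56 m = 68471
m = 68471/84.56 ≈ 809.7 g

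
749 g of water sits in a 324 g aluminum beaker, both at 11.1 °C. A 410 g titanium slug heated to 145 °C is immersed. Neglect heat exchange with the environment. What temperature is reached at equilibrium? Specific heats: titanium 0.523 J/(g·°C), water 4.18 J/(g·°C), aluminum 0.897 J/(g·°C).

T_f ≈ 19.0 °C

Let T be the final temperature. ΣQ_i = 0:
410·0.523·(T − 145) + 749·4.18·(T − 11.1) + 324·0.897·(T − 11.1) = 0
214.43(T − 145) + 3130.8(T − 11.1) + 290.63(T − 11.1) = 0
(214.43 + 3130.8 + 290.63) T = 214.43·145 + 3130.8·11.1 + 290.63·11.1
T = 69070/3635.9 ≈ 19.00 °C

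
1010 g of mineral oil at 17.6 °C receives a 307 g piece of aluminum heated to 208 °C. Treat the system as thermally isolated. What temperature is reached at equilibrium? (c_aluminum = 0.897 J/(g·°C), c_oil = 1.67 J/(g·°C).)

T_f ≈ 44.3 °C

Heat gained plus heat lost sum to zero:
307×0.897×(T − 208) + 1010×1.67×(T − 17.6) = 0
275.38(T − 208) + 1686.7(T − 17.6) = 0
1962.1 T = 86965
T = 86965 / 1962.1 = 44.3 °C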